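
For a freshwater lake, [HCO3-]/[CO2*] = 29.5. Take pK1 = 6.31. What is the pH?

From K1 = [H⁺][HCO3-]/[CO2*]:  pH = pK1 + log₁₀([HCO3-]/[CO2*])
log₁₀(29.5) = +1.470
pH = 6.31 + (+1.470) = 7.78

pH = 7.78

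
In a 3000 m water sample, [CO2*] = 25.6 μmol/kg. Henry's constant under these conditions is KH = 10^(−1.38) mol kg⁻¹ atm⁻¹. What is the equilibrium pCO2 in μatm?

KH = 10^(−1.38) = 4.169×10^-2 mol kg⁻¹ atm⁻¹
pCO2 = [CO2*]/KH = 25.6×10^-6 / 4.169×10^-2 = 6.14×10^-4 atm = 614 μatm

pCO2 = 614 μatm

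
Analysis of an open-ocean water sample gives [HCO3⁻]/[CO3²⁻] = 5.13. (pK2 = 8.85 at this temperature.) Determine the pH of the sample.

From K2 = [H⁺][CO3²⁻]/[HCO3⁻]:  pH = pK2 − log₁₀([HCO3⁻]/[CO3²⁻])
log₁₀(5.13) = +0.710
pH = 8.85 − (+0.710) = 8.14

pH = 8.14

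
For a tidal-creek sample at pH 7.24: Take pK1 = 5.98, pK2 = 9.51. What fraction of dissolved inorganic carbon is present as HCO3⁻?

α₁ = 1 / (1 + [H⁺]/K1 + K2/[H⁺]) = 1 / (1 + 10^-1.26 + 10^-2.27)
   = 1 / (1 + 0.054954 + 0.0053703) = 1/1.0603 = 0.9431

α₁ = 0.943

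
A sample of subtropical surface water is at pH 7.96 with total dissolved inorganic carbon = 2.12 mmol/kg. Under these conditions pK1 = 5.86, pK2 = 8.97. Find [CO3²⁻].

[CO3²⁻] = 0.187 mmol/kg

α₂ = 1 / (1 + [H⁺]/K2 + [H⁺]²/(K1K2)) = 1 / (1 + 10^+1.01 + 10^-1.09)
   = 1 / (1 + 10.233 + 0.081283) = 1/11.314 = 0.08838
[CO3²⁻] = α₂ × DIC = 0.08838 × 2.12 = 0.187 mmol/kg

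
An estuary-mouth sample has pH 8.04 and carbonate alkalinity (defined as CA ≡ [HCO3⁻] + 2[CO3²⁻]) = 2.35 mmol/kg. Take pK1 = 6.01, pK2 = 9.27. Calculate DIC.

CA = [HCO3⁻] + 2[CO3²⁻] = (α₁ + 2α₂)·DIC
At pH 8.04: [H⁺]/K1 = 10^-2.03 = 0.0093325, K2/[H⁺] = 10^-1.23 = 0.058884
α₁ = 1/(1 + 0.0093325 + 0.058884) = 1/1.0682 = 0.9361; α₂ = α₁·K2/[H⁺] = 0.05512
α₁ + 2α₂ = 1.0464
DIC = CA / (α₁ + 2α₂) = 2.35 / 1.0464 = 2.25 mmol/kg

DIC = 2.25 mmol/kg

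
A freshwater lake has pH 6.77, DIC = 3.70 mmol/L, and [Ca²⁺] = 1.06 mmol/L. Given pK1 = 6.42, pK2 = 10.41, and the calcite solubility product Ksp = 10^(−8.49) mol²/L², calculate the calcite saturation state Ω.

α₂ = 1 / (1 + [H⁺]/K2 + [H⁺]²/(K1K2)) = 1 / (1 + 10^+3.64 + 10^+3.29)
   = 1 / (1 + 4365.2 + 1949.8) = 1/6316.0 = 0.0001583
[CO3²⁻] = α₂ × DIC = 0.0001583 × 3.70 = 0.0005858 mmol/L = 0.5858 μmol/L
Ksp = 10^(−8.49) = 3.236×10^-9
Ω = [Ca²⁺][CO3²⁻]/Ksp = (1.06×10^-3)(5.858×10^-7) / 3.236×10^-9 = 0.192

Ω = 0.192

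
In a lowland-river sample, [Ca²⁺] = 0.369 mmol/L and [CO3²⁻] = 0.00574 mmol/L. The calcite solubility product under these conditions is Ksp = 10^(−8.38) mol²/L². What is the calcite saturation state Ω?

Ω = 0.508

Ksp = 10^(−8.38) = 4.169×10^-9
Ω = [Ca²⁺][CO3²⁻]/Ksp = (0.369×10^-3)(0.00574×10^-3) / 4.169×10^-9 = 0.508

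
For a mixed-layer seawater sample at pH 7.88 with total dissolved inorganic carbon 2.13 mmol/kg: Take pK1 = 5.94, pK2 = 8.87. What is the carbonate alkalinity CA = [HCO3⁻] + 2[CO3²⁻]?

CA = 2.30 mmol/kg

CA = [HCO3⁻] + 2[CO3²⁻] = (α₁ + 2α₂)·DIC
At pH 7.88: [H⁺]/K1 = 10^-1.94 = 0.011482, K2/[H⁺] = 10^-0.99 = 0.10233
α₁ = 1/(1 + 0.011482 + 0.10233) = 1/1.1138 = 0.8978; α₂ = α₁·K2/[H⁺] = 0.09187
α₁ + 2α₂ = 1.0816
CA = 1.0816 × 2.13 = 2.30 mmol/kg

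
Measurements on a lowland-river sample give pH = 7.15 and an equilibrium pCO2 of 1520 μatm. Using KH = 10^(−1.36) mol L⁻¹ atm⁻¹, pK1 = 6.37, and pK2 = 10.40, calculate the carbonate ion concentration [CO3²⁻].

[CO3²⁻] = 0.225 μmol/L

[CO2*] = KH · pCO2 = 10^(−1.36) × 1520×10^-6 = 6.635×10^-5 mol/L
α₀ = 1/(1 + K1/[H⁺] + K1K2/[H⁺]²) = 1/(1 + 10^+0.78 + 10^-2.47) = 0.1423
DIC = [CO2*]/α₀ = 6.635×10^-5 / 0.1423 = 0.4664 mmol/L
[CO3²⁻] = α₂·DIC; α₂ = 0.0004821, so [CO3²⁻] = 0.0004821 × 0.4664 = 0.000225 mmol/L = 0.225 μmol/L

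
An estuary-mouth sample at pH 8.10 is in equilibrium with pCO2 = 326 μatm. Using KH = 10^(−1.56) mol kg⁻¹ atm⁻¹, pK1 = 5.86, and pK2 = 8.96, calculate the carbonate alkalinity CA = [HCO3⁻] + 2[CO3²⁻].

CA = 1.99 mmol/kg

[CO2*] = KH · pCO2 = 10^(−1.56) × 326×10^-6 = 8.979×10^-6 mol/kg
α₀ = 1/(1 + K1/[H⁺] + K1K2/[H⁺]²) = 1/(1 + 10^+2.24 + 10^+1.38) = 0.005031
DIC = [CO2*]/α₀ = 8.979×10^-6 / 0.005031 = 1.785 mmol/kg
CA = (α₁ + 2α₂)·DIC = (0.8743 + 2×0.1207) × 1.785 = 1.99 mmol/kg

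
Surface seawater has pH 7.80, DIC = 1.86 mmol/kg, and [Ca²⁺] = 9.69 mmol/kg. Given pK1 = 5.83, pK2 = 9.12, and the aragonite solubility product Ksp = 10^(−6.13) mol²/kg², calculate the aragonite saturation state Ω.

Ω = 1.10

α₂ = 1 / (1 + [H⁺]/K2 + [H⁺]²/(K1K2)) = 1 / (1 + 10^+1.32 + 10^-0.65)
   = 1 / (1 + 20.893 + 0.22387) = 1/22.117 = 0.04521
[CO3²⁻] = α₂ × DIC = 0.04521 × 1.86 = 0.08410 mmol/kg
Ksp = 10^(−6.13) = 7.413×10^-7
Ω = [Ca²⁺][CO3²⁻]/Ksp = (9.69×10^-3)(8.410×10^-5) / 7.413×10^-7 = 1.10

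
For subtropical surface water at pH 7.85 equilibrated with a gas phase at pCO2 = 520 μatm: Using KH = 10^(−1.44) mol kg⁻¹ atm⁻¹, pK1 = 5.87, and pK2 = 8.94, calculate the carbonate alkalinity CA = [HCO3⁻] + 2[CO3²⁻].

CA = 2.10 mmol/kg

[CO2*] = KH · pCO2 = 10^(−1.44) × 520×10^-6 = 1.888×10^-5 mol/kg
α₀ = 1/(1 + K1/[H⁺] + K1K2/[H⁺]²) = 1/(1 + 10^+1.98 + 10^+0.89) = 0.009591
DIC = [CO2*]/α₀ = 1.888×10^-5 / 0.009591 = 1.968 mmol/kg
CA = (α₁ + 2α₂)·DIC = (0.9160 + 2×0.07445) × 1.968 = 2.10 mmol/kg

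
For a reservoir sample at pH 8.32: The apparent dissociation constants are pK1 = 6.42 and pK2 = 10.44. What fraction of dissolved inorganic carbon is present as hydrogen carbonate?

α₁ = 0.980

α₁ = 1 / (1 + [H⁺]/K1 + K2/[H⁺]) = 1 / (1 + 10^-1.90 + 10^-2.12)
   = 1 / (1 + 0.012589 + 0.0075858) = 1/1.0202 = 0.9802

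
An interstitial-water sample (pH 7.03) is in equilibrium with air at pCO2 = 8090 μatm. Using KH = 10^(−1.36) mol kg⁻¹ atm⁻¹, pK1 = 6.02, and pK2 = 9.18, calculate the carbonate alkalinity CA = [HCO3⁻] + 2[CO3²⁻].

CA = 3.66 mmol/kg

[CO2*] = KH · pCO2 = 10^(−1.36) × 8090×10^-6 = 3.531×10^-4 mol/kg
α₀ = 1/(1 + K1/[H⁺] + K1K2/[H⁺]²) = 1/(1 + 10^+1.01 + 10^-1.14) = 0.08845
DIC = [CO2*]/α₀ = 3.531×10^-4 / 0.08845 = 3.992 mmol/kg
CA = (α₁ + 2α₂)·DIC = (0.9051 + 2×0.006408) × 3.992 = 3.66 mmol/kg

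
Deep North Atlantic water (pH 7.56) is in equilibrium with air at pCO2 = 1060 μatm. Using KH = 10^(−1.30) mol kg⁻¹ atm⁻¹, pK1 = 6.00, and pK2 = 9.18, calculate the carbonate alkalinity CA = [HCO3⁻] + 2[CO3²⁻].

[CO2*] = KH · pCO2 = 10^(−1.30) × 1060×10^-6 = 5.313×10^-5 mol/kg
α₀ = 1/(1 + K1/[H⁺] + K1K2/[H⁺]²) = 1/(1 + 10^+1.56 + 10^-0.06) = 0.02619
DIC = [CO2*]/α₀ = 5.313×10^-5 / 0.02619 = 2.028 mmol/kg
CA = (α₁ + 2α₂)·DIC = (0.9510 + 2×0.02281) × 2.028 = 2.02 mmol/kg

CA = 2.02 mmol/kg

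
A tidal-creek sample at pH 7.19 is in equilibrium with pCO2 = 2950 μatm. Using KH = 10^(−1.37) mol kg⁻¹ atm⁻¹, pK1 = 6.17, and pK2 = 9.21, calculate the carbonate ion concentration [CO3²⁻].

[CO3²⁻] = 12.6 μmol/kg

[CO2*] = KH · pCO2 = 10^(−1.37) × 2950×10^-6 = 1.258×10^-4 mol/kg
α₀ = 1/(1 + K1/[H⁺] + K1K2/[H⁺]²) = 1/(1 + 10^+1.02 + 10^-1.00) = 0.08642
DIC = [CO2*]/α₀ = 1.258×10^-4 / 0.08642 = 1.456 mmol/kg
[CO3²⁻] = α₂·DIC; α₂ = 0.008642, so [CO3²⁻] = 0.008642 × 1.456 = 0.0126 mmol/kg = 12.6 μmol/kg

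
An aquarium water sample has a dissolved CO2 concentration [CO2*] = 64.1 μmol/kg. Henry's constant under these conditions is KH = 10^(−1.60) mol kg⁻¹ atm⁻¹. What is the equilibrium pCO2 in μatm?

KH = 10^(−1.60) = 2.512×10^-2 mol kg⁻¹ atm⁻¹
pCO2 = [CO2*]/KH = 64.1×10^-6 / 2.512×10^-2 = 2.55×10^-3 atm = 2550 μatm

pCO2 = 2550 μatm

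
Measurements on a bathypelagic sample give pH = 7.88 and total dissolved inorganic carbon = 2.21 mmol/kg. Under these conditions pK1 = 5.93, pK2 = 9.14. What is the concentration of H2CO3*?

α₀ = 1 / (1 + K1/[H⁺] + K1K2/[H⁺]²) = 1 / (1 + 10^+1.95 + 10^+0.69)
   = 1 / (1 + 89.125 + 4.8978) = 1/95.023 = 0.01052
[CO2*] = α₀ × DIC = 0.01052 × 2.21 = 0.0233 mmol/kg

[CO2*] = 0.0233 mmol/kg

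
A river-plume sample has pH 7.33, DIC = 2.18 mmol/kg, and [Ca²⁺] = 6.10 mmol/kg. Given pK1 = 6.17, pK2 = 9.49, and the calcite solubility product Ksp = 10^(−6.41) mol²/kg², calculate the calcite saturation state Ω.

α₂ = 1 / (1 + [H⁺]/K2 + [H⁺]²/(K1K2)) = 1 / (1 + 10^+2.16 + 10^+1.00)
   = 1 / (1 + 144.54 + 10.000) = 1/155.54 = 0.006429
[CO3²⁻] = α₂ × DIC = 0.006429 × 2.18 = 0.01402 mmol/kg = 14.02 μmol/kg
Ksp = 10^(−6.41) = 3.890×10^-7
Ω = [Ca²⁺][CO3²⁻]/Ksp = (6.10×10^-3)(1.402×10^-5) / 3.890×10^-7 = 0.220

Ω = 0.220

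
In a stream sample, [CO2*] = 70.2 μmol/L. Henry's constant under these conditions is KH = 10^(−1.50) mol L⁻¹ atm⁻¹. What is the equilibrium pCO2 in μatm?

pCO2 = 2220 μatm

KH = 10^(−1.50) = 3.162×10^-2 mol L⁻¹ atm⁻¹
pCO2 = [CO2*]/KH = 70.2×10^-6 / 3.162×10^-2 = 2.22×10^-3 atm = 2220 μatm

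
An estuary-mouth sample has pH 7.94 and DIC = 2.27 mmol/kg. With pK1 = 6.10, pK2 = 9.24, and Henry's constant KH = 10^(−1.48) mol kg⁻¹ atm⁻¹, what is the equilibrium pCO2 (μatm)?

pCO2 = 931 μatm

α₀ = 1 / (1 + K1/[H⁺] + K1K2/[H⁺]²) = 1 / (1 + 10^+1.84 + 10^+0.54)
   = 1 / (1 + 69.183 + 3.4674) = 1/73.650 = 0.01358
[CO2*] = α₀ × DIC = 0.01358 × 2.27 = 0.03082 mmol/kg
pCO2 = [CO2*]/KH = 3.082×10^-5 / 3.311×10^-2 = 931 μatm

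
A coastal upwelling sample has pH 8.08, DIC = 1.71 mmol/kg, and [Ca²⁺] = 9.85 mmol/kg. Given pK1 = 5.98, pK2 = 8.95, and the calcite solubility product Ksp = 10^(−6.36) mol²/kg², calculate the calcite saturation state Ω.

Ω = 4.55

α₂ = 1 / (1 + [H⁺]/K2 + [H⁺]²/(K1K2)) = 1 / (1 + 10^+0.87 + 10^-1.23)
   = 1 / (1 + 7.4131 + 0.058884) = 1/8.4720 = 0.1180
[CO3²⁻] = α₂ × DIC = 0.1180 × 1.71 = 0.2018 mmol/kg
Ksp = 10^(−6.36) = 4.365×10^-7
Ω = [Ca²⁺][CO3²⁻]/Ksp = (9.85×10^-3)(2.018×10^-4) / 4.365×10^-7 = 4.55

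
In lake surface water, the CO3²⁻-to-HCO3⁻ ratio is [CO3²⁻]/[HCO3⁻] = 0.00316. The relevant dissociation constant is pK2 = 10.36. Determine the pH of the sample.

pH = 7.86

From K2 = [H⁺][CO3²⁻]/[HCO3⁻]:  pH = pK2 + log₁₀([CO3²⁻]/[HCO3⁻])
log₁₀(0.00316) = -2.500
pH = 10.36 + (-2.500) = 7.86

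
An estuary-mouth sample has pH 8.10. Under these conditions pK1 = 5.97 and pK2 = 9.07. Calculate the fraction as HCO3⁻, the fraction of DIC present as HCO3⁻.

α₁ = 0.897

α₁ = 1 / (1 + [H⁺]/K1 + K2/[H⁺]) = 1 / (1 + 10^-2.13 + 10^-0.97)
   = 1 / (1 + 0.0074131 + 0.10715) = 1/1.1146 = 0.8972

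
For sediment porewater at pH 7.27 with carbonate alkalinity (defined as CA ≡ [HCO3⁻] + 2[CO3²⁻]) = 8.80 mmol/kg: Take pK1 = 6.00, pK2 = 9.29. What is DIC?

DIC = 9.18 mmol/kg

CA = [HCO3⁻] + 2[CO3²⁻] = (α₁ + 2α₂)·DIC
At pH 7.27: [H⁺]/K1 = 10^-1.27 = 0.053703, K2/[H⁺] = 10^-2.02 = 0.0095499
α₁ = 1/(1 + 0.053703 + 0.0095499) = 1/1.0633 = 0.9405; α₂ = α₁·K2/[H⁺] = 0.008982
α₁ + 2α₂ = 0.9585
DIC = CA / (α₁ + 2α₂) = 8.80 / 0.9585 = 9.18 mmol/kg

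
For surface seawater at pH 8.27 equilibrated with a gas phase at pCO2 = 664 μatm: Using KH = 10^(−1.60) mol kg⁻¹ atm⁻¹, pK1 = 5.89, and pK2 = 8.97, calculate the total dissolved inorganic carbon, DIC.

DIC = 4.82 mmol/kg

[CO2*] = KH · pCO2 = 10^(−1.60) × 664×10^-6 = 1.668×10^-5 mol/kg
α₀ = 1/(1 + K1/[H⁺] + K1K2/[H⁺]²) = 1/(1 + 10^+2.38 + 10^+1.68) = 0.003463
DIC = [CO2*]/α₀ = 1.668×10^-5 / 0.003463 = 4.82 mmol/kg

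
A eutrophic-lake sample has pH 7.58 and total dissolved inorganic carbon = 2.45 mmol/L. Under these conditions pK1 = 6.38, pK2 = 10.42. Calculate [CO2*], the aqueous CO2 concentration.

α₀ = 1 / (1 + K1/[H⁺] + K1K2/[H⁺]²) = 1 / (1 + 10^+1.20 + 10^-1.64)
   = 1 / (1 + 15.849 + 0.022909) = 1/16.872 = 0.05927
[CO2*] = α₀ × DIC = 0.05927 × 2.45 = 0.145 mmol/L

[CO2*] = 0.145 mmol/L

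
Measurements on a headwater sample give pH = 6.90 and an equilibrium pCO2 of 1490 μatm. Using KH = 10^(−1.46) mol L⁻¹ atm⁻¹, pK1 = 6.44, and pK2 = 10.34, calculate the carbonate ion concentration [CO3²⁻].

[CO3²⁻] = 0.0541 μmol/L

[CO2*] = KH · pCO2 = 10^(−1.46) × 1490×10^-6 = 5.166×10^-5 mol/L
α₀ = 1/(1 + K1/[H⁺] + K1K2/[H⁺]²) = 1/(1 + 10^+0.46 + 10^-2.98) = 0.2574
DIC = [CO2*]/α₀ = 5.166×10^-5 / 0.2574 = 0.2007 mmol/L
[CO3²⁻] = α₂·DIC; α₂ = 0.0002695, so [CO3²⁻] = 0.0002695 × 0.2007 = 5.41×10^-5 mmol/L = 0.0541 μmol/L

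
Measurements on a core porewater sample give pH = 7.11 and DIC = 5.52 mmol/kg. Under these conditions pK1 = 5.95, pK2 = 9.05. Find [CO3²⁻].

α₂ = 1 / (1 + [H⁺]/K2 + [H⁺]²/(K1K2)) = 1 / (1 + 10^+1.94 + 10^+0.78)
   = 1 / (1 + 87.096 + 6.0256) = 1/94.122 = 0.01062
[CO3²⁻] = α₂ × DIC = 0.01062 × 5.52 = 0.0586 mmol/kg

[CO3²⁻] = 0.0586 mmol/kg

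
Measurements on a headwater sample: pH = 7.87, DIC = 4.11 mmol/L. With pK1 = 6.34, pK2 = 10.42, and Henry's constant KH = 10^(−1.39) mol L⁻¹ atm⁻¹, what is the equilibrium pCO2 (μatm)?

pCO2 = 2880 μatm

α₀ = 1 / (1 + K1/[H⁺] + K1K2/[H⁺]²) = 1 / (1 + 10^+1.53 + 10^-1.02)
   = 1 / (1 + 33.884 + 0.095499) = 1/34.980 = 0.02859
[CO2*] = α₀ × DIC = 0.02859 × 4.11 = 0.1175 mmol/L
pCO2 = [CO2*]/KH = 1.175×10^-4 / 4.074×10^-2 = 2880 μatm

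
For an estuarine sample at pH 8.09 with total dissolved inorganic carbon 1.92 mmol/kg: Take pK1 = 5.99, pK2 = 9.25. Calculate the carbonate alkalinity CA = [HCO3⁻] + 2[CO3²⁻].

CA = [HCO3⁻] + 2[CO3²⁻] = (α₁ + 2α₂)·DIC
At pH 8.09: [H⁺]/K1 = 10^-2.10 = 0.0079433, K2/[H⁺] = 10^-1.16 = 0.069183
α₁ = 1/(1 + 0.0079433 + 0.069183) = 1/1.0771 = 0.9284; α₂ = α₁·K2/[H⁺] = 0.06423
α₁ + 2α₂ = 1.0569
CA = 1.0569 × 1.92 = 2.03 mmol/kg

CA = 2.03 mmol/kg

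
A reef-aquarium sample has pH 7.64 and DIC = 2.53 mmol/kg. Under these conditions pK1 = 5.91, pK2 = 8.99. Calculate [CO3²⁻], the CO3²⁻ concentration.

[CO3²⁻] = 0.106 mmol/kg

α₂ = 1 / (1 + [H⁺]/K2 + [H⁺]²/(K1K2)) = 1 / (1 + 10^+1.35 + 10^-0.38)
   = 1 / (1 + 22.387 + 0.41687) = 1/23.804 = 0.04201
[CO3²⁻] = α₂ × DIC = 0.04201 × 2.53 = 0.106 mmol/kg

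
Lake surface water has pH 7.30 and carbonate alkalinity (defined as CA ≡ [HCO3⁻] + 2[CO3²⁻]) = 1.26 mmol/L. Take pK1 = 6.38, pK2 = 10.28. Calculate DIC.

CA = [HCO3⁻] + 2[CO3²⁻] = (α₁ + 2α₂)·DIC
At pH 7.30: [H⁺]/K1 = 10^-0.92 = 0.12023, K2/[H⁺] = 10^-2.98 = 0.0010471
α₁ = 1/(1 + 0.12023 + 0.0010471) = 1/1.1213 = 0.8918; α₂ = α₁·K2/[H⁺] = 0.0009339
α₁ + 2α₂ = 0.8937
DIC = CA / (α₁ + 2α₂) = 1.26 / 0.8937 = 1.41 mmol/L

DIC = 1.41 mmol/L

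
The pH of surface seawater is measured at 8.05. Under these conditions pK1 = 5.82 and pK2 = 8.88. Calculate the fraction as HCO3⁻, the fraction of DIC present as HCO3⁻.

α₁ = 0.867

α₁ = 1 / (1 + [H⁺]/K1 + K2/[H⁺]) = 1 / (1 + 10^-2.23 + 10^-0.83)
   = 1 / (1 + 0.0058884 + 0.14791) = 1/1.1538 = 0.8667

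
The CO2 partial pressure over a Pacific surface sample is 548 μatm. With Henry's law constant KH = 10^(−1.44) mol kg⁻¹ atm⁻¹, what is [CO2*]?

[CO2*] = 19.9 μmol/kg

KH = 10^(−1.44) = 3.631×10^-2 mol kg⁻¹ atm⁻¹
[CO2*] = KH · pCO2 = 3.631×10^-2 × 548×10^-6 atm = 1.99×10^-5 mol/kg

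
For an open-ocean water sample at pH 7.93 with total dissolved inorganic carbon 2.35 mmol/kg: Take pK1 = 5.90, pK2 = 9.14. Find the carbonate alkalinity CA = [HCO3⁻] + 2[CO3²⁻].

CA = [HCO3⁻] + 2[CO3²⁻] = (α₁ + 2α₂)·DIC
At pH 7.93: [H⁺]/K1 = 10^-2.03 = 0.0093325, K2/[H⁺] = 10^-1.21 = 0.061660
α₁ = 1/(1 + 0.0093325 + 0.061660) = 1/1.0710 = 0.9337; α₂ = α₁·K2/[H⁺] = 0.05757
α₁ + 2α₂ = 1.0489
CA = 1.0489 × 2.35 = 2.46 mmol/kg

CA = 2.46 mmol/kg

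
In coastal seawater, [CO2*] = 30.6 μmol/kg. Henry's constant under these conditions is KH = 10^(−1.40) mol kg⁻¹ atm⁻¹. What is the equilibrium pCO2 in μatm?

pCO2 = 769 μatm

KH = 10^(−1.40) = 3.981×10^-2 mol kg⁻¹ atm⁻¹
pCO2 = [CO2*]/KH = 30.6×10^-6 / 3.981×10^-2 = 7.69×10^-4 atm = 769 μatm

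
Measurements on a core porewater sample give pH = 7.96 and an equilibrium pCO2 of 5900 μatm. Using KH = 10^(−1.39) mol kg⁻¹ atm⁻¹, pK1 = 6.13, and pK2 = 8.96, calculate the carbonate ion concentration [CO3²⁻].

[CO3²⁻] = 1.62 mmol/kg

[CO2*] = KH · pCO2 = 10^(−1.39) × 5900×10^-6 = 2.404×10^-4 mol/kg
α₀ = 1/(1 + K1/[H⁺] + K1K2/[H⁺]²) = 1/(1 + 10^+1.83 + 10^+0.83) = 0.01327
DIC = [CO2*]/α₀ = 2.404×10^-4 / 0.01327 = 18.12 mmol/kg
[CO3²⁻] = α₂·DIC; α₂ = 0.08970, so [CO3²⁻] = 0.08970 × 18.12 = 1.62 mmol/kg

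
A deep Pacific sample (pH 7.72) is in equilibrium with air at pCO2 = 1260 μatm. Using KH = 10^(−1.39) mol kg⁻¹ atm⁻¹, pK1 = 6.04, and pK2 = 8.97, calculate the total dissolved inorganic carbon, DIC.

[CO2*] = KH · pCO2 = 10^(−1.39) × 1260×10^-6 = 5.133×10^-5 mol/kg
α₀ = 1/(1 + K1/[H⁺] + K1K2/[H⁺]²) = 1/(1 + 10^+1.68 + 10^+0.43) = 0.01940
DIC = [CO2*]/α₀ = 5.133×10^-5 / 0.01940 = 2.65 mmol/kg

DIC = 2.65 mmol/kg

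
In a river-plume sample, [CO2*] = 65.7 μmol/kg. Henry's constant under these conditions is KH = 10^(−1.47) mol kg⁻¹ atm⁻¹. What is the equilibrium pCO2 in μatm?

pCO2 = 1940 μatm

KH = 10^(−1.47) = 3.388×10^-2 mol kg⁻¹ atm⁻¹
pCO2 = [CO2*]/KH = 65.7×10^-6 / 3.388×10^-2 = 1.94×10^-3 atm = 1940 μatm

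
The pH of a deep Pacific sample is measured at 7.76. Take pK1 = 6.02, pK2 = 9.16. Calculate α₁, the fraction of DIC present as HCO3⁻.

α₁ = 1 / (1 + [H⁺]/K1 + K2/[H⁺]) = 1 / (1 + 10^-1.74 + 10^-1.40)
   = 1 / (1 + 0.018197 + 0.039811) = 1/1.0580 = 0.9452

α₁ = 0.945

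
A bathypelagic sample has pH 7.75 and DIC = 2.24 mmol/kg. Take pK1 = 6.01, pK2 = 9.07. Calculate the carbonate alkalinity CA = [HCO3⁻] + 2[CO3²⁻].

CA = [HCO3⁻] + 2[CO3²⁻] = (α₁ + 2α₂)·DIC
At pH 7.75: [H⁺]/K1 = 10^-1.74 = 0.018197, K2/[H⁺] = 10^-1.32 = 0.047863
α₁ = 1/(1 + 0.018197 + 0.047863) = 1/1.0661 = 0.9380; α₂ = α₁·K2/[H⁺] = 0.04490
α₁ + 2α₂ = 1.0278
CA = 1.0278 × 2.24 = 2.30 mmol/kg

CA = 2.30 mmol/kg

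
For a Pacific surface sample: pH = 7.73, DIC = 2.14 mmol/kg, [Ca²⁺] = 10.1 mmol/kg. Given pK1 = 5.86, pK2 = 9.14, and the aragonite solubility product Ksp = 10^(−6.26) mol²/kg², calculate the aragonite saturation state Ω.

α₂ = 1 / (1 + [H⁺]/K2 + [H⁺]²/(K1K2)) = 1 / (1 + 10^+1.41 + 10^-0.46)
   = 1 / (1 + 25.704 + 0.34674) = 1/27.051 = 0.03697
[CO3²⁻] = α₂ × DIC = 0.03697 × 2.14 = 0.07911 mmol/kg
Ksp = 10^(−6.26) = 5.495×10^-7
Ω = [Ca²⁺][CO3²⁻]/Ksp = (10.1×10^-3)(7.911×10^-5) / 5.495×10^-7 = 1.45

Ω = 1.45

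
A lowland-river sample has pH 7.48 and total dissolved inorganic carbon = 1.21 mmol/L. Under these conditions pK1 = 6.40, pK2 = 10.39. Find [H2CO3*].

α₀ = 1 / (1 + K1/[H⁺] + K1K2/[H⁺]²) = 1 / (1 + 10^+1.08 + 10^-1.83)
   = 1 / (1 + 12.023 + 0.014791) = 1/13.037 = 0.07670
[CO2*] = α₀ × DIC = 0.07670 × 1.21 = 0.0928 mmol/L

[CO2*] = 0.0928 mmol/L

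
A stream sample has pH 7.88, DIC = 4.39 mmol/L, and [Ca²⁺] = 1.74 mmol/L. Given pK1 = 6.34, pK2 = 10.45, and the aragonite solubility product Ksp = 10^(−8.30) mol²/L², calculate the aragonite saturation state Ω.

Ω = 3.98

α₂ = 1 / (1 + [H⁺]/K2 + [H⁺]²/(K1K2)) = 1 / (1 + 10^+2.57 + 10^+1.03)
   = 1 / (1 + 371.54 + 10.715) = 1/383.25 = 0.002609
[CO3²⁻] = α₂ × DIC = 0.002609 × 4.39 = 0.01145 mmol/L = 11.45 μmol/L
Ksp = 10^(−8.30) = 5.012×10^-9
Ω = [Ca²⁺][CO3²⁻]/Ksp = (1.74×10^-3)(1.145×10^-5) / 5.012×10^-9 = 3.98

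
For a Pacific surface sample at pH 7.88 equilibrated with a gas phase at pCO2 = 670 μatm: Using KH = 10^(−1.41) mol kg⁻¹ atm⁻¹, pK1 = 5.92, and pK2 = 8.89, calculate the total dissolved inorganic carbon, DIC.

[CO2*] = KH · pCO2 = 10^(−1.41) × 670×10^-6 = 2.607×10^-5 mol/kg
α₀ = 1/(1 + K1/[H⁺] + K1K2/[H⁺]²) = 1/(1 + 10^+1.96 + 10^+0.95) = 0.009890
DIC = [CO2*]/α₀ = 2.607×10^-5 / 0.009890 = 2.64 mmol/kg

DIC = 2.64 mmol/kg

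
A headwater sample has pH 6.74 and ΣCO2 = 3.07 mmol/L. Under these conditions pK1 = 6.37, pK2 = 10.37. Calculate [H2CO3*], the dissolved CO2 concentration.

[CO2*] = 0.918 mmol/L

α₀ = 1 / (1 + K1/[H⁺] + K1K2/[H⁺]²) = 1 / (1 + 10^+0.37 + 10^-3.26)
   = 1 / (1 + 2.3442 + 0.00054954) = 1/3.3448 = 0.2990
[CO2*] = α₀ × DIC = 0.2990 × 3.07 = 0.918 mmol/L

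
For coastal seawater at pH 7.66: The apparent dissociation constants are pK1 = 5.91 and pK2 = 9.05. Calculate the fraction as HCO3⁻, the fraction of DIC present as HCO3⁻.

α₁ = 0.945

α₁ = 1 / (1 + [H⁺]/K1 + K2/[H⁺]) = 1 / (1 + 10^-1.75 + 10^-1.39)
   = 1 / (1 + 0.017783 + 0.040738) = 1/1.0585 = 0.9447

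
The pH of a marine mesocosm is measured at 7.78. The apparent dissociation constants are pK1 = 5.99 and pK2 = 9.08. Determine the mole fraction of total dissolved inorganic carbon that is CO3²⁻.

α₂ = 0.0470

α₂ = 1 / (1 + [H⁺]/K2 + [H⁺]²/(K1K2)) = 1 / (1 + 10^+1.30 + 10^-0.49)
   = 1 / (1 + 19.953 + 0.32359) = 1/21.276 = 0.04700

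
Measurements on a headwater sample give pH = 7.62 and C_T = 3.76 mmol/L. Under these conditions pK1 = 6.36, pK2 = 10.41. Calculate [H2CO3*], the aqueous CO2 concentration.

[CO2*] = 0.196 mmol/L

α₀ = 1 / (1 + K1/[H⁺] + K1K2/[H⁺]²) = 1 / (1 + 10^+1.26 + 10^-1.53)
   = 1 / (1 + 18.197 + 0.029512) = 1/19.227 = 0.05201
[CO2*] = α₀ × DIC = 0.05201 × 3.76 = 0.196 mmol/L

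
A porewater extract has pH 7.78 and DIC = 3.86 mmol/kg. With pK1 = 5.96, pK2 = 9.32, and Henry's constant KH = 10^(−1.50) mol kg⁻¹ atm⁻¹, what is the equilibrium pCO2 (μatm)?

pCO2 = 1770 μatm

α₀ = 1 / (1 + K1/[H⁺] + K1K2/[H⁺]²) = 1 / (1 + 10^+1.82 + 10^+0.28)
   = 1 / (1 + 66.069 + 1.9055) = 1/68.975 = 0.01450
[CO2*] = α₀ × DIC = 0.01450 × 3.86 = 0.05596 mmol/kg
pCO2 = [CO2*]/KH = 5.596×10^-5 / 3.162×10^-2 = 1770 μatm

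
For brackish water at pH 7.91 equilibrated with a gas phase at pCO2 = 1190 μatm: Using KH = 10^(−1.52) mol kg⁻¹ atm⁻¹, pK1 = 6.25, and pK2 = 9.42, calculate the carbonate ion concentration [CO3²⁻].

[CO2*] = KH · pCO2 = 10^(−1.52) × 1190×10^-6 = 3.594×10^-5 mol/kg
α₀ = 1/(1 + K1/[H⁺] + K1K2/[H⁺]²) = 1/(1 + 10^+1.66 + 10^+0.15) = 0.02078
DIC = [CO2*]/α₀ = 3.594×10^-5 / 0.02078 = 1.729 mmol/kg
[CO3²⁻] = α₂·DIC; α₂ = 0.02935, so [CO3²⁻] = 0.02935 × 1.729 = 0.0508 mmol/kg

[CO3²⁻] = 0.0508 mmol/kg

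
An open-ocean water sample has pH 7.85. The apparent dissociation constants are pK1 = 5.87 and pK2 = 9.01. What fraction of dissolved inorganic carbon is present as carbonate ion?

α₂ = 0.0641

α₂ = 1 / (1 + [H⁺]/K2 + [H⁺]²/(K1K2)) = 1 / (1 + 10^+1.16 + 10^-0.82)
   = 1 / (1 + 14.454 + 0.15136) = 1/15.606 = 0.06408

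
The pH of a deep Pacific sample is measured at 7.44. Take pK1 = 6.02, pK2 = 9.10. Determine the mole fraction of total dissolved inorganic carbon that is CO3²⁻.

α₂ = 0.0206

α₂ = 1 / (1 + [H⁺]/K2 + [H⁺]²/(K1K2)) = 1 / (1 + 10^+1.66 + 10^+0.24)
   = 1 / (1 + 45.709 + 1.7378) = 1/48.447 = 0.02064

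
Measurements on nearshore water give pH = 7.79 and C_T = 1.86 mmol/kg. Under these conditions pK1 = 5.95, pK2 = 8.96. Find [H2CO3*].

[CO2*] = 0.0248 mmol/kg

α₀ = 1 / (1 + K1/[H⁺] + K1K2/[H⁺]²) = 1 / (1 + 10^+1.84 + 10^+0.67)
   = 1 / (1 + 69.183 + 4.6774) = 1/74.860 = 0.01336
[CO2*] = α₀ × DIC = 0.01336 × 1.86 = 0.0248 mmol/kg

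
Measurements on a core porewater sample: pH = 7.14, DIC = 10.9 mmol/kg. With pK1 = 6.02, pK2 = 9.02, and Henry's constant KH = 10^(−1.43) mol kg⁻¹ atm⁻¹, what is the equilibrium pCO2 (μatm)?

pCO2 = 2.04×10^4 μatm

α₀ = 1 / (1 + K1/[H⁺] + K1K2/[H⁺]²) = 1 / (1 + 10^+1.12 + 10^-0.76)
   = 1 / (1 + 13.183 + 0.17378) = 1/14.356 = 0.06966
[CO2*] = α₀ × DIC = 0.06966 × 10.9 = 0.7592 mmol/kg
pCO2 = [CO2*]/KH = 7.592×10^-4 / 3.715×10^-2 = 2.04×10^4 μatm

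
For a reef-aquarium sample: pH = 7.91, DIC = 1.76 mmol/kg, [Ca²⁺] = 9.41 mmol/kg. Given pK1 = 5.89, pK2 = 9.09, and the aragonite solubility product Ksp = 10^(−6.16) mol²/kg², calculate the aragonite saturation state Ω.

α₂ = 1 / (1 + [H⁺]/K2 + [H⁺]²/(K1K2)) = 1 / (1 + 10^+1.18 + 10^-0.84)
   = 1 / (1 + 15.136 + 0.14454) = 1/16.280 = 0.06142
[CO3²⁻] = α₂ × DIC = 0.06142 × 1.76 = 0.1081 mmol/kg
Ksp = 10^(−6.16) = 6.918×10^-7
Ω = [Ca²⁺][CO3²⁻]/Ksp = (9.41×10^-3)(1.081×10^-4) / 6.918×10^-7 = 1.47

Ω = 1.47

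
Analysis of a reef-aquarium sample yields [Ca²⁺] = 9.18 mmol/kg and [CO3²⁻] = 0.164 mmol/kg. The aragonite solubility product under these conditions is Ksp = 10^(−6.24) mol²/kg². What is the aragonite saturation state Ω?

Ω = 2.62

Ksp = 10^(−6.24) = 5.754×10^-7
Ω = [Ca²⁺][CO3²⁻]/Ksp = (9.18×10^-3)(0.164×10^-3) / 5.754×10^-7 = 2.62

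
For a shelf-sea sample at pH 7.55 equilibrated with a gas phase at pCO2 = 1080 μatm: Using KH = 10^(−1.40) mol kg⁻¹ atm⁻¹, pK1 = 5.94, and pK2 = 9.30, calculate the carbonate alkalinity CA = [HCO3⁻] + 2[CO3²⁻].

[CO2*] = KH · pCO2 = 10^(−1.40) × 1080×10^-6 = 4.300×10^-5 mol/kg
α₀ = 1/(1 + K1/[H⁺] + K1K2/[H⁺]²) = 1/(1 + 10^+1.61 + 10^-0.14) = 0.02355
DIC = [CO2*]/α₀ = 4.300×10^-5 / 0.02355 = 1.826 mmol/kg
CA = (α₁ + 2α₂)·DIC = (0.9594 + 2×0.01706) × 1.826 = 1.81 mmol/kg

CA = 1.81 mmol/kg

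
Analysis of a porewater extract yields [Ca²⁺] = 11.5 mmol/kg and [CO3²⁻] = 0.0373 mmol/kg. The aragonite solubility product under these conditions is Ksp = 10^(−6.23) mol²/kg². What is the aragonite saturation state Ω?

Ω = 0.728

Ksp = 10^(−6.23) = 5.888×10^-7
Ω = [Ca²⁺][CO3²⁻]/Ksp = (11.5×10^-3)(0.0373×10^-3) / 5.888×10^-7 = 0.728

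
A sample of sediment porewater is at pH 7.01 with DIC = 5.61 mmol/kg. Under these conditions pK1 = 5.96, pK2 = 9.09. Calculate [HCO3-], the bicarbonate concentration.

α₁ = 1 / (1 + [H⁺]/K1 + K2/[H⁺]) = 1 / (1 + 10^-1.05 + 10^-2.08)
   = 1 / (1 + 0.089125 + 0.0083176) = 1/1.0974 = 0.9112
[HCO3⁻] = α₁ × DIC = 0.9112 × 5.61 = 5.11 mmol/kg

[HCO3⁻] = 5.11 mmol/kg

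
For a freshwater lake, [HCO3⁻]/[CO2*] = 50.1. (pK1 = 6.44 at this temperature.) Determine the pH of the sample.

pH = 8.14

From K1 = [H⁺][HCO3⁻]/[CO2*]:  pH = pK1 + log₁₀([HCO3⁻]/[CO2*])
log₁₀(50.1) = +1.700
pH = 6.44 + (+1.700) = 8.14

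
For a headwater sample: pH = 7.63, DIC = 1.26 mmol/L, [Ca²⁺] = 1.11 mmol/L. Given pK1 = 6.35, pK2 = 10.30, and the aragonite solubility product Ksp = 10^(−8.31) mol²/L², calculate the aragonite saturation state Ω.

Ω = 0.579

α₂ = 1 / (1 + [H⁺]/K2 + [H⁺]²/(K1K2)) = 1 / (1 + 10^+2.67 + 10^+1.39)
   = 1 / (1 + 467.74 + 24.547) = 1/493.28 = 0.002027
[CO3²⁻] = α₂ × DIC = 0.002027 × 1.26 = 0.002554 mmol/L = 2.554 μmol/L
Ksp = 10^(−8.31) = 4.898×10^-9
Ω = [Ca²⁺][CO3²⁻]/Ksp = (1.11×10^-3)(2.554×10^-6) / 4.898×10^-9 = 0.579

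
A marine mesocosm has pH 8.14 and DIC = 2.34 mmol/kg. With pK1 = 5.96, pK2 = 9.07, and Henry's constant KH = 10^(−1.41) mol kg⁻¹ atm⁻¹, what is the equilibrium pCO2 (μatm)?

α₀ = 1 / (1 + K1/[H⁺] + K1K2/[H⁺]²) = 1 / (1 + 10^+2.18 + 10^+1.25)
   = 1 / (1 + 151.36 + 17.783) = 1/170.14 = 0.005878
[CO2*] = α₀ × DIC = 0.005878 × 2.34 = 0.01375 mmol/kg = 13.75 μmol/kg
pCO2 = [CO2*]/KH = 1.375×10^-5 / 3.890×10^-2 = 354 μatm

pCO2 = 354 μatm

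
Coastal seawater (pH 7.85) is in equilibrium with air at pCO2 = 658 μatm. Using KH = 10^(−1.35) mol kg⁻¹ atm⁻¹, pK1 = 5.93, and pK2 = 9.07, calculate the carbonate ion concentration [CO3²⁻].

[CO2*] = KH · pCO2 = 10^(−1.35) × 658×10^-6 = 2.939×10^-5 mol/kg
α₀ = 1/(1 + K1/[H⁺] + K1K2/[H⁺]²) = 1/(1 + 10^+1.92 + 10^+0.70) = 0.01121
DIC = [CO2*]/α₀ = 2.939×10^-5 / 0.01121 = 2.621 mmol/kg
[CO3²⁻] = α₂·DIC; α₂ = 0.05619, so [CO3²⁻] = 0.05619 × 2.621 = 0.147 mmol/kg

[CO3²⁻] = 0.147 mmol/kg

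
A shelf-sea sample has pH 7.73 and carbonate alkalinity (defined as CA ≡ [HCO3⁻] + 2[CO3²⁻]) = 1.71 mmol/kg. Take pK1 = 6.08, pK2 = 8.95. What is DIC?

DIC = 1.65 mmol/kg

CA = [HCO3⁻] + 2[CO3²⁻] = (α₁ + 2α₂)·DIC
At pH 7.73: [H⁺]/K1 = 10^-1.65 = 0.022387, K2/[H⁺] = 10^-1.22 = 0.060256
α₁ = 1/(1 + 0.022387 + 0.060256) = 1/1.0826 = 0.9237; α₂ = α₁·K2/[H⁺] = 0.05566
α₁ + 2α₂ = 1.0350
DIC = CA / (α₁ + 2α₂) = 1.71 / 1.0350 = 1.65 mmol/kg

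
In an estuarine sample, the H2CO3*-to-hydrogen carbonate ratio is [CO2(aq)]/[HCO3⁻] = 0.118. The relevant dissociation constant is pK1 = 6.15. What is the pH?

pH = 7.08

From K1 = [H⁺][HCO3⁻]/[CO2(aq)]:  pH = pK1 − log₁₀([CO2(aq)]/[HCO3⁻])
log₁₀(0.118) = -0.928
pH = 6.15 − (-0.928) = 7.08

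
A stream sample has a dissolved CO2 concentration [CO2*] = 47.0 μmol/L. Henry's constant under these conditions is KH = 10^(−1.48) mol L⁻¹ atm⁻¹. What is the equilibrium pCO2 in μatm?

KH = 10^(−1.48) = 3.311×10^-2 mol L⁻¹ atm⁻¹
pCO2 = [CO2*]/KH = 47.0×10^-6 / 3.311×10^-2 = 1.42×10^-3 atm = 1420 μatm

pCO2 = 1420 μatm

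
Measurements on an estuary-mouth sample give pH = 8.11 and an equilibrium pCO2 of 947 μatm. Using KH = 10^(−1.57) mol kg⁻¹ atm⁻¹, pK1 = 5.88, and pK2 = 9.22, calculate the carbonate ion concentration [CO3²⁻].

[CO2*] = KH · pCO2 = 10^(−1.57) × 947×10^-6 = 2.549×10^-5 mol/kg
α₀ = 1/(1 + K1/[H⁺] + K1K2/[H⁺]²) = 1/(1 + 10^+2.23 + 10^+1.12) = 0.005435
DIC = [CO2*]/α₀ = 2.549×10^-5 / 0.005435 = 4.690 mmol/kg
[CO3²⁻] = α₂·DIC; α₂ = 0.07164, so [CO3²⁻] = 0.07164 × 4.690 = 0.336 mmol/kg

[CO3²⁻] = 0.336 mmol/kg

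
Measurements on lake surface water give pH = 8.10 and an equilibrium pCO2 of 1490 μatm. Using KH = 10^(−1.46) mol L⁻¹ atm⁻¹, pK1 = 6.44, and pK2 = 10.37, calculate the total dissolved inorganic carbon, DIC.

[CO2*] = KH · pCO2 = 10^(−1.46) × 1490×10^-6 = 5.166×10^-5 mol/L
α₀ = 1/(1 + K1/[H⁺] + K1K2/[H⁺]²) = 1/(1 + 10^+1.66 + 10^-0.61) = 0.02130
DIC = [CO2*]/α₀ = 5.166×10^-5 / 0.02130 = 2.43 mmol/L

DIC = 2.43 mmol/L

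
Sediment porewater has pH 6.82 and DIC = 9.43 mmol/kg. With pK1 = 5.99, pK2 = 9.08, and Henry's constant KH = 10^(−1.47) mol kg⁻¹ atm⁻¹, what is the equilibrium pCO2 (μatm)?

α₀ = 1 / (1 + K1/[H⁺] + K1K2/[H⁺]²) = 1 / (1 + 10^+0.83 + 10^-1.43)
   = 1 / (1 + 6.7608 + 0.037154) = 1/7.7980 = 0.1282
[CO2*] = α₀ × DIC = 0.1282 × 9.43 = 1.209 mmol/kg
pCO2 = [CO2*]/KH = 1.209×10^-3 / 3.388×10^-2 = 3.57×10^4 μatm

pCO2 = 3.57×10^4 μatm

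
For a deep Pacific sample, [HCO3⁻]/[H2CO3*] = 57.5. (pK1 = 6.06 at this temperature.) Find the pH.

From K1 = [H⁺][HCO3⁻]/[H2CO3*]:  pH = pK1 + log₁₀([HCO3⁻]/[H2CO3*])
log₁₀(57.5) = +1.760
pH = 6.06 + (+1.760) = 7.82

pH = 7.82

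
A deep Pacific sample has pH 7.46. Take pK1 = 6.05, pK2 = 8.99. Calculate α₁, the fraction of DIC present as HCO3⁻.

α₁ = 0.936

α₁ = 1 / (1 + [H⁺]/K1 + K2/[H⁺]) = 1 / (1 + 10^-1.41 + 10^-1.53)
   = 1 / (1 + 0.038905 + 0.029512) = 1/1.0684 = 0.9360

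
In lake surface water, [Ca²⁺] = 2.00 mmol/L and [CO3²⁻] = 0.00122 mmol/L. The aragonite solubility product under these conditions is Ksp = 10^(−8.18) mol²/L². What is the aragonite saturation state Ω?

Ksp = 10^(−8.18) = 6.607×10^-9
Ω = [Ca²⁺][CO3²⁻]/Ksp = (2.00×10^-3)(0.00122×10^-3) / 6.607×10^-9 = 0.369

Ω = 0.369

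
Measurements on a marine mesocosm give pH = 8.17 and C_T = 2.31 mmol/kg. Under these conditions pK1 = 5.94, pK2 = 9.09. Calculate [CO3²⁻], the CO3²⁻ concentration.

[CO3²⁻] = 0.247 mmol/kg

α₂ = 1 / (1 + [H⁺]/K2 + [H⁺]²/(K1K2)) = 1 / (1 + 10^+0.92 + 10^-1.31)
   = 1 / (1 + 8.3176 + 0.048978) = 1/9.3666 = 0.1068
[CO3²⁻] = α₂ × DIC = 0.1068 × 2.31 = 0.247 mmol/kg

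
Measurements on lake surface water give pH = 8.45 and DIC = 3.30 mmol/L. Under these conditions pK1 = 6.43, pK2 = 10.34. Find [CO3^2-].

α₂ = 1 / (1 + [H⁺]/K2 + [H⁺]²/(K1K2)) = 1 / (1 + 10^+1.89 + 10^-0.13)
   = 1 / (1 + 77.625 + 0.74131) = 1/79.366 = 0.01260
[CO3²⁻] = α₂ × DIC = 0.01260 × 3.30 = 0.0416 mmol/L

[CO3²⁻] = 0.0416 mmol/L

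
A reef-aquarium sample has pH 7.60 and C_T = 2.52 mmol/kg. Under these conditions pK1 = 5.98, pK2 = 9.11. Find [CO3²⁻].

α₂ = 1 / (1 + [H⁺]/K2 + [H⁺]²/(K1K2)) = 1 / (1 + 10^+1.51 + 10^-0.11)
   = 1 / (1 + 32.359 + 0.77625) = 1/34.136 = 0.02929
[CO3²⁻] = α₂ × DIC = 0.02929 × 2.52 = 0.0738 mmol/kg

[CO3²⁻] = 0.0738 mmol/kg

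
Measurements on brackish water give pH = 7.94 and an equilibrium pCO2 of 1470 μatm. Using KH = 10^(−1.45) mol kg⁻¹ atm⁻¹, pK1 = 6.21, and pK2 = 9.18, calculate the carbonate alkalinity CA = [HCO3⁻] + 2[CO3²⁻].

[CO2*] = KH · pCO2 = 10^(−1.45) × 1470×10^-6 = 5.216×10^-5 mol/kg
α₀ = 1/(1 + K1/[H⁺] + K1K2/[H⁺]²) = 1/(1 + 10^+1.73 + 10^+0.49) = 0.01730
DIC = [CO2*]/α₀ = 5.216×10^-5 / 0.01730 = 3.014 mmol/kg
CA = (α₁ + 2α₂)·DIC = (0.9292 + 2×0.05347) × 3.014 = 3.12 mmol/kg

CA = 3.12 mmol/kg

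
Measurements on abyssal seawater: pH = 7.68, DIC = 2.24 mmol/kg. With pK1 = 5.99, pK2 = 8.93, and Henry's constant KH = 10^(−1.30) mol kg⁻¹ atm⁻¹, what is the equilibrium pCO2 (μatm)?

α₀ = 1 / (1 + K1/[H⁺] + K1K2/[H⁺]²) = 1 / (1 + 10^+1.69 + 10^+0.44)
   = 1 / (1 + 48.978 + 2.7542) = 1/52.732 = 0.01896
[CO2*] = α₀ × DIC = 0.01896 × 2.24 = 0.04248 mmol/kg
pCO2 = [CO2*]/KH = 4.248×10^-5 / 5.012×10^-2 = 848 μatm

pCO2 = 848 μatm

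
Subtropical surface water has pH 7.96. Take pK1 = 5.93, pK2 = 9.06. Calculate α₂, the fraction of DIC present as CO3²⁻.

α₂ = 0.0730

α₂ = 1 / (1 + [H⁺]/K2 + [H⁺]²/(K1K2)) = 1 / (1 + 10^+1.10 + 10^-0.93)
   = 1 / (1 + 12.589 + 0.11749) = 1/13.707 = 0.07296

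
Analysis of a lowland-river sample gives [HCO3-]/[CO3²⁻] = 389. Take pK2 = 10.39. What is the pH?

pH = 7.80

From K2 = [H⁺][CO3²⁻]/[HCO3-]:  pH = pK2 − log₁₀([HCO3-]/[CO3²⁻])
log₁₀(389) = +2.590
pH = 10.39 − (+2.590) = 7.80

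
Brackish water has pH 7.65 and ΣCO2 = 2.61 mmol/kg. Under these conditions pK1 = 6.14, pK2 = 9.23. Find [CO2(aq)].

α₀ = 1 / (1 + K1/[H⁺] + K1K2/[H⁺]²) = 1 / (1 + 10^+1.51 + 10^-0.07)
   = 1 / (1 + 32.359 + 0.85114) = 1/34.211 = 0.02923
[CO2*] = α₀ × DIC = 0.02923 × 2.61 = 0.0763 mmol/kg

[CO2*] = 0.0763 mmol/kg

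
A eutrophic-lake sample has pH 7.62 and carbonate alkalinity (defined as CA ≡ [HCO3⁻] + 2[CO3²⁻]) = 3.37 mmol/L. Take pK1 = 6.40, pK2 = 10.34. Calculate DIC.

CA = [HCO3⁻] + 2[CO3²⁻] = (α₁ + 2α₂)·DIC
At pH 7.62: [H⁺]/K1 = 10^-1.22 = 0.060256, K2/[H⁺] = 10^-2.72 = 0.0019055
α₁ = 1/(1 + 0.060256 + 0.0019055) = 1/1.0622 = 0.9415; α₂ = α₁·K2/[H⁺] = 0.001794
α₁ + 2α₂ = 0.9451
DIC = CA / (α₁ + 2α₂) = 3.37 / 0.9451 = 3.57 mmol/L

DIC = 3.57 mmol/L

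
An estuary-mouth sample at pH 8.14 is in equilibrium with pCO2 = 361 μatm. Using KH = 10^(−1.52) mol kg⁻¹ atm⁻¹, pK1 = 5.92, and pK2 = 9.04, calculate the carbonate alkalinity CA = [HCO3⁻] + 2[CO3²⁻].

[CO2*] = KH · pCO2 = 10^(−1.52) × 361×10^-6 = 1.090×10^-5 mol/kg
α₀ = 1/(1 + K1/[H⁺] + K1K2/[H⁺]²) = 1/(1 + 10^+2.22 + 10^+1.32) = 0.005323
DIC = [CO2*]/α₀ = 1.090×10^-5 / 0.005323 = 2.048 mmol/kg
CA = (α₁ + 2α₂)·DIC = (0.8835 + 2×0.1112) × 2.048 = 2.26 mmol/kg

CA = 2.26 mmol/kg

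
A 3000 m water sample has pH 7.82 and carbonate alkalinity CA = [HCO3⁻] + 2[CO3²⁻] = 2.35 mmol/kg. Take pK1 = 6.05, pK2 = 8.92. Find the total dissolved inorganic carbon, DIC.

DIC = 2.22 mmol/kg

CA = [HCO3⁻] + 2[CO3²⁻] = (α₁ + 2α₂)·DIC
At pH 7.82: [H⁺]/K1 = 10^-1.77 = 0.016982, K2/[H⁺] = 10^-1.10 = 0.079433
α₁ = 1/(1 + 0.016982 + 0.079433) = 1/1.0964 = 0.9121; α₂ = α₁·K2/[H⁺] = 0.07245
α₁ + 2α₂ = 1.0570
DIC = CA / (α₁ + 2α₂) = 2.35 / 1.0570 = 2.22 mmol/kg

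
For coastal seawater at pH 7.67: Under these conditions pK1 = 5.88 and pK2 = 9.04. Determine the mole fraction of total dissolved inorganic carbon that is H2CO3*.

α₀ = 1 / (1 + K1/[H⁺] + K1K2/[H⁺]²) = 1 / (1 + 10^+1.79 + 10^+0.42)
   = 1 / (1 + 61.660 + 2.6303) = 1/65.290 = 0.01532

α₀ = 0.0153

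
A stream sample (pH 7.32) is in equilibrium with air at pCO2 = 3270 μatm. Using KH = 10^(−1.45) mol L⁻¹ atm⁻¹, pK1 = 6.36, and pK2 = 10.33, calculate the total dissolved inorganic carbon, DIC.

[CO2*] = KH · pCO2 = 10^(−1.45) × 3270×10^-6 = 1.160×10^-4 mol/L
α₀ = 1/(1 + K1/[H⁺] + K1K2/[H⁺]²) = 1/(1 + 10^+0.96 + 10^-2.05) = 0.09873
DIC = [CO2*]/α₀ = 1.160×10^-4 / 0.09873 = 1.18 mmol/L

DIC = 1.18 mmol/L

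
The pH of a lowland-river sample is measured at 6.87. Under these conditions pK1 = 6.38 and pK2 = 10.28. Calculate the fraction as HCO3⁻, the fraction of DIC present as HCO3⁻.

α₁ = 0.755

α₁ = 1 / (1 + [H⁺]/K1 + K2/[H⁺]) = 1 / (1 + 10^-0.49 + 10^-3.41)
   = 1 / (1 + 0.32359 + 0.00038905) = 1/1.3240 = 0.7553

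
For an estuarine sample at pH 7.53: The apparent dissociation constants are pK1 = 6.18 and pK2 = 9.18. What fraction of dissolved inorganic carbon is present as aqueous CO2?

α₀ = 0.0419

α₀ = 1 / (1 + K1/[H⁺] + K1K2/[H⁺]²) = 1 / (1 + 10^+1.35 + 10^-0.30)
   = 1 / (1 + 22.387 + 0.50119) = 1/23.888 = 0.04186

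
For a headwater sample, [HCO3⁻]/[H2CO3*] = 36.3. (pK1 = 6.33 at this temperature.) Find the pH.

From K1 = [H⁺][HCO3⁻]/[H2CO3*]:  pH = pK1 + log₁₀([HCO3⁻]/[H2CO3*])
log₁₀(36.3) = +1.560
pH = 6.33 + (+1.560) = 7.89

pH = 7.89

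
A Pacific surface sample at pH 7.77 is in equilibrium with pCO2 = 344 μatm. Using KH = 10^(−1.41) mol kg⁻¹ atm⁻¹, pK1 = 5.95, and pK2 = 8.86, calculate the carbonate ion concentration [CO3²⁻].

[CO2*] = KH · pCO2 = 10^(−1.41) × 344×10^-6 = 1.338×10^-5 mol/kg
α₀ = 1/(1 + K1/[H⁺] + K1K2/[H⁺]²) = 1/(1 + 10^+1.82 + 10^+0.73) = 0.01380
DIC = [CO2*]/α₀ = 1.338×10^-5 / 0.01380 = 0.9695 mmol/kg
[CO3²⁻] = α₂·DIC; α₂ = 0.07414, so [CO3²⁻] = 0.07414 × 0.9695 = 0.0719 mmol/kg

[CO3²⁻] = 0.0719 mmol/kg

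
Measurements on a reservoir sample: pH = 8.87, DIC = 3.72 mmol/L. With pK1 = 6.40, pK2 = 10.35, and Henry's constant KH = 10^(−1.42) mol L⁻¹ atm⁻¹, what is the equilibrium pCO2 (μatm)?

α₀ = 1 / (1 + K1/[H⁺] + K1K2/[H⁺]²) = 1 / (1 + 10^+2.47 + 10^+0.99)
   = 1 / (1 + 295.12 + 9.7724) = 1/305.89 = 0.003269
[CO2*] = α₀ × DIC = 0.003269 × 3.72 = 0.01216 mmol/L = 12.16 μmol/L
pCO2 = [CO2*]/KH = 1.216×10^-5 / 3.802×10^-2 = 320 μatm

pCO2 = 320 μatm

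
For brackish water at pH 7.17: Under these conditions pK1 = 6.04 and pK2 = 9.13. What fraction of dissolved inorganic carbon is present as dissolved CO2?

α₀ = 1 / (1 + K1/[H⁺] + K1K2/[H⁺]²) = 1 / (1 + 10^+1.13 + 10^-0.83)
   = 1 / (1 + 13.490 + 0.14791) = 1/14.638 = 0.06832

α₀ = 0.0683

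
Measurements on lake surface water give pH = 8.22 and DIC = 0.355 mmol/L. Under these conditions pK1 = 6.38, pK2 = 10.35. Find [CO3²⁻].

α₂ = 1 / (1 + [H⁺]/K2 + [H⁺]²/(K1K2)) = 1 / (1 + 10^+2.13 + 10^+0.29)
   = 1 / (1 + 134.90 + 1.9498) = 1/137.85 = 0.007254
[CO3²⁻] = α₂ × DIC = 0.007254 × 0.355 = 0.00258 mmol/L = 2.58 μmol/L

[CO3²⁻] = 2.58 μmol/L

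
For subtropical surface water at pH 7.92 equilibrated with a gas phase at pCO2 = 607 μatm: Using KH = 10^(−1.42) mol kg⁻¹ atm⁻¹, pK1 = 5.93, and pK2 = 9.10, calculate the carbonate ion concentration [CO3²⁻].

[CO2*] = KH · pCO2 = 10^(−1.42) × 607×10^-6 = 2.308×10^-5 mol/kg
α₀ = 1/(1 + K1/[H⁺] + K1K2/[H⁺]²) = 1/(1 + 10^+1.99 + 10^+0.81) = 0.009507
DIC = [CO2*]/α₀ = 2.308×10^-5 / 0.009507 = 2.427 mmol/kg
[CO3²⁻] = α₂·DIC; α₂ = 0.06139, so [CO3²⁻] = 0.06139 × 2.427 = 0.149 mmol/kg

[CO3²⁻] = 0.149 mmol/kg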